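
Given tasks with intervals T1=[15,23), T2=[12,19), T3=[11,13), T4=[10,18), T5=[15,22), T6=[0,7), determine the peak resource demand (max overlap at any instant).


Check each time point for overlaps:
  t=15: 4 tasks active (T1, T2, T4, T5)
Max concurrent = 4


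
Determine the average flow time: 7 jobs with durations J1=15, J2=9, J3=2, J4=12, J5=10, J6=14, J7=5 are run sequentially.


Completion times:
  J1: completes at 15
  J2: completes at 24
  J3: completes at 26
  J4: completes at 38
  J5: completes at 48
  J6: completes at 62
  J7: completes at 67
Sum = 280
Average = 280/7
= 40.00


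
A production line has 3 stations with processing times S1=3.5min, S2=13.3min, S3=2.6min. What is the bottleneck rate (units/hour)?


Bottleneck = longest station time
Station times: [3.5, 13.3, 2.6]
Max = 13.3 min
Rate = 60 / 13.3
= 4.51 units/hour (bottleneck: 13.3min)


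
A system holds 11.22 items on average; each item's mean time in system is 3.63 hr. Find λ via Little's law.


Little's law: L = λW → λ = L / W
= 11.22 / 3.63
= 3.09 per hour


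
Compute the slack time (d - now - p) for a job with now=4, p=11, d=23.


Slack = due - current_time - processing
= 23 - 4 - 11
= 8


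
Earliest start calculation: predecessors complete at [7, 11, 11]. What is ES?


ES = max of all predecessor completion times
Predecessors: [7, 11, 11]
ES = max(7, 11, 11)
= 11


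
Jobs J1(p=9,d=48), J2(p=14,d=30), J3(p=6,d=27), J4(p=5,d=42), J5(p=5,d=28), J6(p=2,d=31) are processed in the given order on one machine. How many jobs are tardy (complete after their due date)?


Completion vs due date:
  J1: C=9, d=48 → on time
  J2: C=23, d=30 → on time
  J3: C=29, d=27 → TARDY
  J4: C=34, d=42 → on time
  J5: C=39, d=28 → TARDY
  J6: C=41, d=31 → TARDY
Tardy jobs: J3, J5, J6
Count = 3


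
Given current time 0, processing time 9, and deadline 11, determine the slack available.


Slack = due - current_time - processing
= 11 - 0 - 9
= 2


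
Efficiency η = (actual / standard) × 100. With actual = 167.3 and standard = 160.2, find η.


Efficiency = (actual / standard) × 100
= (167.3 / 160.2) × 100
= 104.4%


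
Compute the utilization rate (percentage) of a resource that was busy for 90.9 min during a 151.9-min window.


Utilization = busy / total × 100
= 90.9 / 151.9 × 100
= 59.8%


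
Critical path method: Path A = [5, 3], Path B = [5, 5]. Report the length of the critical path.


Path A: 5 + 3 = 8
Path B: 5 + 5 = 10
Critical path = longest = max(8, 10)
= 10 (Path B)


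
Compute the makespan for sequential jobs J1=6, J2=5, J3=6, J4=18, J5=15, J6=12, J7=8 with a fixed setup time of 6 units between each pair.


Makespan = Σ processing + (n-1) × setup
= (6 + 5 + 6 + 18 + 15 + 12 + 8) + (7-1)×6
= 70 + 36
= 106 time units


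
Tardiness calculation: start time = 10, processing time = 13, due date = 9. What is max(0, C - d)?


Completion = start + processing = 10 + 13 = 23
Tardiness = max(0, C - d) = max(0, 23 - 9)
= max(0, 14)
= 14


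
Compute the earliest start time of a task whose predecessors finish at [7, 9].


ES = max of all predecessor completion times
Predecessors: [7, 9]
ES = max(7, 9)
= 9


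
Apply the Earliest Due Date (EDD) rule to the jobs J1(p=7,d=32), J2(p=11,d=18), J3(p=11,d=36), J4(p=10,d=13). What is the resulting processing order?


EDD: sort by earliest due date
  J4: d=13, p=10
  J2: d=18, p=11
  J1: d=32, p=7
  J3: d=36, p=11
Order: J4 → J2 → J1 → J3


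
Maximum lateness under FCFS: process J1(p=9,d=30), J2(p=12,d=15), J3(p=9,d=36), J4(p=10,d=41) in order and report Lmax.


Lateness per job (L = C - d):
  J1: C=9, d=30, L=-21
  J2: C=21, d=15, L=6
  J3: C=30, d=36, L=-6
  J4: C=40, d=41, L=-1
Lmax = max(-21, 6, -6, -1)
= 6


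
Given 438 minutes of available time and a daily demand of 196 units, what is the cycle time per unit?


Cycle time = available time / demand
= 438 / 196
= 2.23 min/unit


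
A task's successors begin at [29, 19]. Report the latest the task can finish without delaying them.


LF = min of all successor start times
Successors start at: [29, 19]
LF = min(29, 19)
= 19


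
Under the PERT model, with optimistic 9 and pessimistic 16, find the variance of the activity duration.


σ² = ((p - o) / 6)² = (p - o)² / 36
= (16 - 9)² / 36
= 7² / 36
= 49 / 36
= 1.3611


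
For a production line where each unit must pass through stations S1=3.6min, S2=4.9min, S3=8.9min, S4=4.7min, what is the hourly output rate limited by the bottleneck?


Bottleneck = longest station time
Station times: [3.6, 4.9, 8.9, 4.7]
Max = 8.9 min
Rate = 60 / 8.9
= 6.74 units/hour (bottleneck: 8.9min)


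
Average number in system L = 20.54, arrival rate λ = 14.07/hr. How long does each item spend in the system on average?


Little's law: L = λW → W = L / λ
= 20.54 / 14.07
= 1.46 hours


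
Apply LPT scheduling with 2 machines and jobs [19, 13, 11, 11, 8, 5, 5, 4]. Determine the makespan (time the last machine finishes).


Jobs (LPT sorted): [19, 13, 11, 11, 8, 5, 5, 4]
Machines: 2
  J=19 → Machine 1 (load: 0+19=19)
  J=13 → Machine 2 (load: 0+13=13)
  J=11 → Machine 2 (load: 13+11=24)
  J=11 → Machine 1 (load: 19+11=30)
  J=8 → Machine 2 (load: 24+8=32)
  J=5 → Machine 1 (load: 30+5=35)
  J=5 → Machine 2 (load: 32+5=37)
  J=4 → Machine 1 (load: 35+4=39)
Machine loads: [39, 37]
Makespan = max = 39 time units


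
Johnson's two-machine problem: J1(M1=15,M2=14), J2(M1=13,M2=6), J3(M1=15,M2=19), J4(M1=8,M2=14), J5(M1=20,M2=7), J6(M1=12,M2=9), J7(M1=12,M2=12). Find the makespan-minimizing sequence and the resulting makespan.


Johnson's rule:
Group 1 (M1≤M2, sort by M1): ['J4', 'J7', 'J3']
Group 2 (M1>M2, sort desc M2): ['J1', 'J6', 'J5', 'J2']
Sequence: J4 → J7 → J3 → J1 → J6 → J5 → J2
Makespan calculation:
  J4: M1 done=8, M2 done=22
  J7: M1 done=20, M2 done=34
  J3: M1 done=35, M2 done=54
  J1: M1 done=50, M2 done=68
  J6: M1 done=62, M2 done=77
  J5: M1 done=82, M2 done=89
  J2: M1 done=95, M2 done=101
= Sequence: J4 → J7 → J3 → J1 → J6 → J5 → J2, Makespan: 101


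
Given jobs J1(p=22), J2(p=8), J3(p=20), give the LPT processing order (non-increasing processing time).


LPT: sort by longest processing time first
  J1: p=22
  J3: p=20
  J2: p=8
Order: J1 → J3 → J2


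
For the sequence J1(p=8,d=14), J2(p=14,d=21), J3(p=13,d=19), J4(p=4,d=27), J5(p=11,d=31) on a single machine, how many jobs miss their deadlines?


Completion vs due date:
  J1: C=8, d=14 → on time
  J2: C=22, d=21 → TARDY
  J3: C=35, d=19 → TARDY
  J4: C=39, d=27 → TARDY
  J5: C=50, d=31 → TARDY
Tardy jobs: J2, J3, J4, J5
Count = 4


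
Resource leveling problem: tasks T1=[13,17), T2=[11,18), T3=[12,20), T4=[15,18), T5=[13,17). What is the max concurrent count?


Check each time point for overlaps:
  t=15: 5 tasks active (T1, T2, T3, T4, T5)
Max concurrent = 5


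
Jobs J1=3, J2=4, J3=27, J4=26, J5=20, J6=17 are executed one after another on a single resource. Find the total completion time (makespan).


Sequential makespan: sum all processing times
= 3 + 4 + 27 + 26 + 20 + 17
= 97 time units


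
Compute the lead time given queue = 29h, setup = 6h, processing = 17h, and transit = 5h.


Lead time = queue + setup + processing + transit
= 29 + 6 + 17 + 5
= 57 hours


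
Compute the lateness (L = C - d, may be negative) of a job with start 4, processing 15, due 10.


Completion = 4 + 15 = 19
Lateness = C - d = 19 - 10
= 9


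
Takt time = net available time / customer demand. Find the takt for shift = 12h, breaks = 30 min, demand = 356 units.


Available = 12×60 - 30 = 690 min
Takt time = 690 / 356
= 1.94 min/unit


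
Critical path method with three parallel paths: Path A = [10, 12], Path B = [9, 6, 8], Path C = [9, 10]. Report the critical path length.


Path A: 10 + 12 = 22
Path B: 9 + 6 + 8 = 23
Path C: 9 + 10 = 19
Critical path = longest = max(22, 23, 19)
= 23 (Path B)


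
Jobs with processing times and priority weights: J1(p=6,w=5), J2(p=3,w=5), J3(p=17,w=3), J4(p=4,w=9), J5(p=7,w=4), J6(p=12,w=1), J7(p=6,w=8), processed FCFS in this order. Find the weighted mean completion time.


Completion times:
  J1: C=6, w×C=5×6=30
  J2: C=9, w×C=5×9=45
  J3: C=26, w×C=3×26=78
  J4: C=30, w×C=9×30=270
  J5: C=37, w×C=4×37=148
  J6: C=49, w×C=1×49=49
  J7: C=55, w×C=8×55=440
Sum w×C = 1060
Sum w = 35
Weighted avg = 1060/35
= 30.29


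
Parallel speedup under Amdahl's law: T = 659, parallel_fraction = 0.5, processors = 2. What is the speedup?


Amdahl's law: T_p = T × ((1-p) + p/N)
= 659 × ((1-0.5) + 0.5/2)
= 659 × (0.50 + 0.2500)
= 659 × 0.7500
= 494.25
Speedup = 659/494.25
= 1.33×


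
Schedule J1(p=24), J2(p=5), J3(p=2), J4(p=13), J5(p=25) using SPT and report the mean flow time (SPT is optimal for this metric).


SPT order: J3 → J2 → J4 → J1 → J5
Completion times:
  J3: C=2
  J2: C=7
  J4: C=20
  J1: C=44
  J5: C=69
Sum = 142, n = 5
Mean flow = 142/5
= 28.40


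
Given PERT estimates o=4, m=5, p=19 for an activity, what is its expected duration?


te = (o + 4m + p) / 6
= (4 + 4×5 + 19) / 6
= (4 + 20 + 19) / 6
= 43 / 6
= 7.17


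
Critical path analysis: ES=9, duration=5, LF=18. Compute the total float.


EF = ES + duration = 9 + 5 = 14
LS = LF - duration = 18 - 5 = 13
Total Float = LF - EF = 18 - 14
(or LS - ES = 13 - 9)
= 4


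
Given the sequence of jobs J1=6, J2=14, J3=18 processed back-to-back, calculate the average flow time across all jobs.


Completion times:
  J1: completes at 6
  J2: completes at 20
  J3: completes at 38
Sum = 64
Average = 64/3
= 21.33


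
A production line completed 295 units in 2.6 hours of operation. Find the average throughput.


Throughput = units / time
= 295 / 2.6
= 113.5 units/hour


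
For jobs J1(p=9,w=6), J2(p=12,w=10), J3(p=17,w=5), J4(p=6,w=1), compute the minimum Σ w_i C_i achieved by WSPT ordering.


WSPT order (by p/w): J2 → J1 → J3 → J4
  J2: C=12, w·C=10×12=120
  J1: C=21, w·C=6×21=126
  J3: C=38, w·C=5×38=190
  J4: C=44, w·C=1×44=44
Σ w·C = 480
= 480


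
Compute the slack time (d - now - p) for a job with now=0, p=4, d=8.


Slack = due - current_time - processing
= 8 - 0 - 4
= 4


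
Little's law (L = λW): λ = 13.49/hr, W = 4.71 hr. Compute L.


Little's law: L = λ × W
= 13.49 × 4.71
= 63.54


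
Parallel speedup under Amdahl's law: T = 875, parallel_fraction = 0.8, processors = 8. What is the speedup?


Amdahl's law: T_p = T × ((1-p) + p/N)
= 875 × ((1-0.8) + 0.8/8)
= 875 × (0.20 + 0.1000)
= 875 × 0.3000
= 262.50
Speedup = 875/262.50
= 3.33×


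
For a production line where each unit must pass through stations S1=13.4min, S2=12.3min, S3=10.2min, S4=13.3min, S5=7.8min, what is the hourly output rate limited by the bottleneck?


Bottleneck = longest station time
Station times: [13.4, 12.3, 10.2, 13.3, 7.8]
Max = 13.4 min
Rate = 60 / 13.4
= 4.48 units/hour (bottleneck: 13.4min)


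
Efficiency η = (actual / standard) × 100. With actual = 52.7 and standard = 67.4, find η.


Efficiency = (actual / standard) × 100
= (52.7 / 67.4) × 100
= 78.2%


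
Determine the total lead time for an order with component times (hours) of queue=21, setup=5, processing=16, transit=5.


Lead time = queue + setup + processing + transit
= 21 + 5 + 16 + 5
= 47 hours


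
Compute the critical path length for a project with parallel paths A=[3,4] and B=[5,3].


Path A: 3 + 4 = 7
Path B: 5 + 3 = 8
Critical path = longest = max(7, 8)
= 8 (Path B)


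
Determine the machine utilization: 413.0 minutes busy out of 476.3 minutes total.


Utilization = busy / total × 100
= 413.0 / 476.3 × 100
= 86.7%


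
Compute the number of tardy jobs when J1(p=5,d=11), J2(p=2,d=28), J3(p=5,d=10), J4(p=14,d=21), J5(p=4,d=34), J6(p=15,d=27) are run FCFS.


Completion vs due date:
  J1: C=5, d=11 → on time
  J2: C=7, d=28 → on time
  J3: C=12, d=10 → TARDY
  J4: C=26, d=21 → TARDY
  J5: C=30, d=34 → on time
  J6: C=45, d=27 → TARDY
Tardy jobs: J3, J4, J6
Count = 3


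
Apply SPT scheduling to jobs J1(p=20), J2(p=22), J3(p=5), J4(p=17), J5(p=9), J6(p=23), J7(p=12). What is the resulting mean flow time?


SPT order: J3 → J5 → J7 → J4 → J1 → J2 → J6
Completion times:
  J3: C=5
  J5: C=14
  J7: C=26
  J4: C=43
  J1: C=63
  J2: C=85
  J6: C=108
Sum = 344, n = 7
Mean flow = 344/7
= 49.14


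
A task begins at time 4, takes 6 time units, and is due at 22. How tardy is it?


Completion = start + processing = 4 + 6 = 10
Tardiness = max(0, C - d) = max(0, 10 - 22)
= max(0, -12)
= 0


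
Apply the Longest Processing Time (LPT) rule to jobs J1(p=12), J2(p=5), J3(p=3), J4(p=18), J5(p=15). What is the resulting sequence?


LPT: sort by longest processing time first
  J4: p=18
  J5: p=15
  J1: p=12
  J2: p=5
  J3: p=3
Order: J4 → J5 → J1 → J2 → J3


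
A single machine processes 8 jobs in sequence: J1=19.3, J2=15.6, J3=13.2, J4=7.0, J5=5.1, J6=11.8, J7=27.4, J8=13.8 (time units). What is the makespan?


Sequential makespan: sum all processing times
= 19.3 + 15.6 + 13.2 + 7.0 + 5.1 + 11.8 + 27.4 + 13.8
= 113.2 time units


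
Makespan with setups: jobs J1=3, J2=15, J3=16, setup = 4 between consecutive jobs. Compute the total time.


Makespan = Σ processing + (n-1) × setup
= (3 + 15 + 16) + (3-1)×4
= 34 + 8
= 42 time units


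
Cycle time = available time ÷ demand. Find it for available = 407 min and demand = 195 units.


Cycle time = available time / demand
= 407 / 195
= 2.09 min/unit


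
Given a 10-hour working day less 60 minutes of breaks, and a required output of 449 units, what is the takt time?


Available = 10×60 - 60 = 540 min
Takt time = 540 / 449
= 1.20 min/unit


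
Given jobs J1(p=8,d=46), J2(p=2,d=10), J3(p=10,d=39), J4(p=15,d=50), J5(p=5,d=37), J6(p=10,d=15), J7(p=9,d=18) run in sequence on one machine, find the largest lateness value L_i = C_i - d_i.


Lateness per job (L = C - d):
  J1: C=8, d=46, L=-38
  J2: C=10, d=10, L=0
  J3: C=20, d=39, L=-19
  J4: C=35, d=50, L=-15
  J5: C=40, d=37, L=3
  J6: C=50, d=15, L=35
  J7: C=59, d=18, L=41
Lmax = max(-38, 0, -19, -15, 3, 35, 41)
= 41


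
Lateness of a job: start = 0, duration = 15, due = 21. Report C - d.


Completion = 0 + 15 = 15
Lateness = C - d = 15 - 21
= -6


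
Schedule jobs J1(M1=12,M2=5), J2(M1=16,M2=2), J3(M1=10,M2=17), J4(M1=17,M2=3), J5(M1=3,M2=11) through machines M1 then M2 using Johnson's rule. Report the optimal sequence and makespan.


Johnson's rule:
Group 1 (M1≤M2, sort by M1): ['J5', 'J3']
Group 2 (M1>M2, sort desc M2): ['J1', 'J4', 'J2']
Sequence: J5 → J3 → J1 → J4 → J2
Makespan calculation:
  J5: M1 done=3, M2 done=14
  J3: M1 done=13, M2 done=31
  J1: M1 done=25, M2 done=36
  J4: M1 done=42, M2 done=45
  J2: M1 done=58, M2 done=60
= Sequence: J5 → J3 → J1 → J4 → J2, Makespan: 60


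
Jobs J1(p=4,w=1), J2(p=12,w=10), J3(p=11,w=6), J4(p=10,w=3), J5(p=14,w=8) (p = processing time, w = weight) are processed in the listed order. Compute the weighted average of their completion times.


Completion times:
  J1: C=4, w×C=1×4=4
  J2: C=16, w×C=10×16=160
  J3: C=27, w×C=6×27=162
  J4: C=37, w×C=3×37=111
  J5: C=51, w×C=8×51=408
Sum w×C = 845
Sum w = 28
Weighted avg = 845/28
= 30.18


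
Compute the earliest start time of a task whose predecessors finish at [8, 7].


ES = max of all predecessor completion times
Predecessors: [8, 7]
ES = max(8, 7)
= 8


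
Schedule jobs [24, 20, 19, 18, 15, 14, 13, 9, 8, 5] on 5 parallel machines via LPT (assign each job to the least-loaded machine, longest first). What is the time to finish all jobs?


Jobs (LPT sorted): [24, 20, 19, 18, 15, 14, 13, 9, 8, 5]
Machines: 5
  J=24 → Machine 1 (load: 0+24=24)
  J=20 → Machine 2 (load: 0+20=20)
  J=19 → Machine 3 (load: 0+19=19)
  J=18 → Machine 4 (load: 0+18=18)
  J=15 → Machine 5 (load: 0+15=15)
  J=14 → Machine 5 (load: 15+14=29)
  J=13 → Machine 4 (load: 18+13=31)
  J=9 → Machine 3 (load: 19+9=28)
  J=8 → Machine 2 (load: 20+8=28)
  J=5 → Machine 1 (load: 24+5=29)
Machine loads: [29, 28, 28, 31, 29]
Makespan = max = 31 time units


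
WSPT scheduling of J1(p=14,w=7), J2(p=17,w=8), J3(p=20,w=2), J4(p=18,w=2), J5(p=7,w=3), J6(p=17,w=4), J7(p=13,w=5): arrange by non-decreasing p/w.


WSPT (Smith's rule): sort by p/w ascending
  J1: p/w = 14/7 = 2.000
  J2: p/w = 17/8 = 2.125
  J5: p/w = 7/3 = 2.333
  J7: p/w = 13/5 = 2.600
  J6: p/w = 17/4 = 4.250
  J4: p/w = 18/2 = 9.000
  J3: p/w = 20/2 = 10.000
Order: J1 → J2 → J5 → J7 → J6 → J4 → J3


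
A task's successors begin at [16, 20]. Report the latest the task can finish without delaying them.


LF = min of all successor start times
Successors start at: [16, 20]
LF = min(16, 20)
= 16


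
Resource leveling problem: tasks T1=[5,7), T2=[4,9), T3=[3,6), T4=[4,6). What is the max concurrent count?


Check each time point for overlaps:
  t=5: 4 tasks active (T1, T2, T3, T4)
Max concurrent = 4


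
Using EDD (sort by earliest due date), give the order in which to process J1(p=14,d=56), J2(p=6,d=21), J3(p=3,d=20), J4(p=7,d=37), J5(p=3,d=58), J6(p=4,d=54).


EDD: sort by earliest due date
  J3: d=20, p=3
  J2: d=21, p=6
  J4: d=37, p=7
  J6: d=54, p=4
  J1: d=56, p=14
  J5: d=58, p=3
Order: J3 → J2 → J4 → J6 → J1 → J5


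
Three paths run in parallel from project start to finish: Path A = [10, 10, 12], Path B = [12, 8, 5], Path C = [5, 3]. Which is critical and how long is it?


Path A: 10 + 10 + 12 = 32
Path B: 12 + 8 + 5 = 25
Path C: 5 + 3 = 8
Critical path = longest = max(32, 25, 8)
= 32 (Path A)


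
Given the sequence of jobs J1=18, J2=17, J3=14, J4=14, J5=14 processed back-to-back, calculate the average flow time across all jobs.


Completion times:
  J1: completes at 18
  J2: completes at 35
  J3: completes at 49
  J4: completes at 63
  J5: completes at 77
Sum = 242
Average = 242/5
= 48.40


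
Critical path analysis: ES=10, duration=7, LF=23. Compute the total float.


EF = ES + duration = 10 + 7 = 17
LS = LF - duration = 23 - 7 = 16
Total Float = LF - EF = 23 - 17
(or LS - ES = 16 - 10)
= 6


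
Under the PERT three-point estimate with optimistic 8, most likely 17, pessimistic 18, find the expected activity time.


te = (o + 4m + p) / 6
= (8 + 4×17 + 18) / 6
= (8 + 68 + 18) / 6
= 94 / 6
= 15.67


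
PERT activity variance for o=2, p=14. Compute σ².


σ² = ((p - o) / 6)² = (p - o)² / 36
= (14 - 2)² / 36
= 12² / 36
= 144 / 36
= 4.0000


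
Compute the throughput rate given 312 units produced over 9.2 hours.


Throughput = units / time
= 312 / 9.2
= 33.9 units/hour


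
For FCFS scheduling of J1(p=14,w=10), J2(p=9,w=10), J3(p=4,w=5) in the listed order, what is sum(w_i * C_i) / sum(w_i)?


Completion times:
  J1: C=14, w×C=10×14=140
  J2: C=23, w×C=10×23=230
  J3: C=27, w×C=5×27=135
Sum w×C = 505
Sum w = 25
Weighted avg = 505/25
= 20.20


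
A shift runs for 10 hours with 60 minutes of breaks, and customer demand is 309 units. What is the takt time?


Available = 10×60 - 60 = 540 min
Takt time = 540 / 309
= 1.75 min/unit


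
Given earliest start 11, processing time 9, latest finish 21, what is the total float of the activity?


EF = ES + duration = 11 + 9 = 20
LS = LF - duration = 21 - 9 = 12
Total Float = LF - EF = 21 - 20
(or LS - ES = 12 - 11)
= 1


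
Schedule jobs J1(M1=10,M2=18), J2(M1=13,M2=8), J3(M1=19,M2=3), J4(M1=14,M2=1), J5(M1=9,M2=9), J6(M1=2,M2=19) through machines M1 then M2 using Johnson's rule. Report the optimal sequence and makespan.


Johnson's rule:
Group 1 (M1≤M2, sort by M1): ['J6', 'J5', 'J1']
Group 2 (M1>M2, sort desc M2): ['J2', 'J3', 'J4']
Sequence: J6 → J5 → J1 → J2 → J3 → J4
Makespan calculation:
  J6: M1 done=2, M2 done=21
  J5: M1 done=11, M2 done=30
  J1: M1 done=21, M2 done=48
  J2: M1 done=34, M2 done=56
  J3: M1 done=53, M2 done=59
  J4: M1 done=67, M2 done=68
= Sequence: J6 → J5 → J1 → J2 → J3 → J4, Makespan: 68


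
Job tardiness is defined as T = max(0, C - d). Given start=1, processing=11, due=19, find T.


Completion = start + processing = 1 + 11 = 12
Tardiness = max(0, C - d) = max(0, 12 - 19)
= max(0, -7)
= 0


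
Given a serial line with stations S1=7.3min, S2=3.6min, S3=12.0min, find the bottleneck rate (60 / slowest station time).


Bottleneck = longest station time
Station times: [7.3, 3.6, 12.0]
Max = 12.0 min
Rate = 60 / 12.0
= 5.00 units/hour (bottleneck: 12.0min)


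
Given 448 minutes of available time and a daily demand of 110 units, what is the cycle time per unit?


Cycle time = available time / demand
= 448 / 110
= 4.07 min/unit


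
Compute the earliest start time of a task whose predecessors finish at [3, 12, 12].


ES = max of all predecessor completion times
Predecessors: [3, 12, 12]
ES = max(3, 12, 12)
= 12


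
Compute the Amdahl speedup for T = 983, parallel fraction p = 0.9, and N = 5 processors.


Amdahl's law: T_p = T × ((1-p) + p/N)
= 983 × ((1-0.9) + 0.9/5)
= 983 × (0.10 + 0.1800)
= 983 × 0.2800
= 275.24
Speedup = 983/275.24
= 3.57×


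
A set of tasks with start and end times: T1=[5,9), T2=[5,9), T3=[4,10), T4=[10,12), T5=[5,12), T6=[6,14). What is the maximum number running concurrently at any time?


Check each time point for overlaps:
  t=6: 5 tasks active (T1, T2, T3, T5, T6)
Max concurrent = 5


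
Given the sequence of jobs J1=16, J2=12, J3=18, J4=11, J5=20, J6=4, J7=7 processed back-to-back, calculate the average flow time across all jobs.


Completion times:
  J1: completes at 16
  J2: completes at 28
  J3: completes at 46
  J4: completes at 57
  J5: completes at 77
  J6: completes at 81
  J7: completes at 88
Sum = 393
Average = 393/7
= 56.14


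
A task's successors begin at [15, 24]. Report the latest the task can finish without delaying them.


LF = min of all successor start times
Successors start at: [15, 24]
LF = min(15, 24)
= 15


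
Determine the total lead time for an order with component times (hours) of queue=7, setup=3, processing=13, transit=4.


Lead time = queue + setup + processing + transit
= 7 + 3 + 13 + 4
= 27 hours


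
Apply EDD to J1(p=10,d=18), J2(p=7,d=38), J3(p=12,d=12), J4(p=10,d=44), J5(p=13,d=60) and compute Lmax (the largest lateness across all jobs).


EDD order: J3 → J1 → J2 → J4 → J5
Completion and lateness:
  J3: C=12, d=12, L=12-12=0
  J1: C=22, d=18, L=22-18=4
  J2: C=29, d=38, L=29-38=-9
  J4: C=39, d=44, L=39-44=-5
  J5: C=52, d=60, L=52-60=-8
Lmax = max(0, 4, -9, -5, -8)
= 4


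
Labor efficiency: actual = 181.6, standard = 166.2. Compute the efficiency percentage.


Efficiency = (actual / standard) × 100
= (181.6 / 166.2) × 100
= 109.3%


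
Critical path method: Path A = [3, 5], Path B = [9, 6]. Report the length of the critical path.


Path A: 3 + 5 = 8
Path B: 9 + 6 = 15
Critical path = longest = max(8, 15)
= 15 (Path B)


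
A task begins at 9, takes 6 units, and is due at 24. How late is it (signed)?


Completion = 9 + 6 = 15
Lateness = C - d = 15 - 24
= -9


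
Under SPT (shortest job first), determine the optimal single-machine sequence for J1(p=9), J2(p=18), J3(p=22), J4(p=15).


SPT: sort by shortest processing time
  J1: p=9
  J4: p=15
  J2: p=18
  J3: p=22
Order: J1 → J4 → J2 → J3


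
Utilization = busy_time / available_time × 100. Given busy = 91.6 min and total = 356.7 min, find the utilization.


Utilization = busy / total × 100
= 91.6 / 356.7 × 100
= 25.7%


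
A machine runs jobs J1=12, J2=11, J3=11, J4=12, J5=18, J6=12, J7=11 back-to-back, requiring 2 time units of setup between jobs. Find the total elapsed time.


Makespan = Σ processing + (n-1) × setup
= (12 + 11 + 11 + 12 + 18 + 12 + 11) + (7-1)×2
= 87 + 12
= 99 time units


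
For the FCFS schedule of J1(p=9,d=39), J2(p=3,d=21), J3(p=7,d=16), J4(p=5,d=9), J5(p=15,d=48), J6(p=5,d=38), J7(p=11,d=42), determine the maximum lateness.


Lateness per job (L = C - d):
  J1: C=9, d=39, L=-30
  J2: C=12, d=21, L=-9
  J3: C=19, d=16, L=3
  J4: C=24, d=9, L=15
  J5: C=39, d=48, L=-9
  J6: C=44, d=38, L=6
  J7: C=55, d=42, L=13
Lmax = max(-30, -9, 3, 15, -9, 6, 13)
= 15


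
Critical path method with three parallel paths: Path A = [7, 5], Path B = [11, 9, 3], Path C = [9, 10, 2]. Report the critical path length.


Path A: 7 + 5 = 12
Path B: 11 + 9 + 3 = 23
Path C: 9 + 10 + 2 = 21
Critical path = longest = max(12, 23, 21)
= 23 (Path B)


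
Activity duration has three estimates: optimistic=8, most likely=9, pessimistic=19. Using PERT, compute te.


te = (o + 4m + p) / 6
= (8 + 4×9 + 19) / 6
= (8 + 36 + 19) / 6
= 63 / 6
= 10.50


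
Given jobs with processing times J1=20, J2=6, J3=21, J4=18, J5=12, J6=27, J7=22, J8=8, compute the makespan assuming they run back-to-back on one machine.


Sequential makespan: sum all processing times
= 20 + 6 + 21 + 18 + 12 + 27 + 22 + 8
= 134 time units


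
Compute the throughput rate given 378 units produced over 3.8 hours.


Throughput = units / time
= 378 / 3.8
= 99.5 units/hour


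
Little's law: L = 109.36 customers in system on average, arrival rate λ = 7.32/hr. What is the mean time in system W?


Little's law: L = λW → W = L / λ
= 109.36 / 7.32
= 14.94 hours


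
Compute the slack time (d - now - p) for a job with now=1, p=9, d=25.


Slack = due - current_time - processing
= 25 - 1 - 9
= 15


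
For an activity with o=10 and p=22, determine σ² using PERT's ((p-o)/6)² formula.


σ² = ((p - o) / 6)² = (p - o)² / 36
= (22 - 10)² / 36
= 12² / 36
= 144 / 36
= 4.0000


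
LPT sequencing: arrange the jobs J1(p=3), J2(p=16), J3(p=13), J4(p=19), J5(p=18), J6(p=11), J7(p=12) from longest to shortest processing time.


LPT: sort by longest processing time first
  J4: p=19
  J5: p=18
  J2: p=16
  J3: p=13
  J7: p=12
  J6: p=11
  J1: p=3
Order: J4 → J5 → J2 → J3 → J7 → J6 → J1


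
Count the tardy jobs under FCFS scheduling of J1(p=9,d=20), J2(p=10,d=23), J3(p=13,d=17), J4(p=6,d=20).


Completion vs due date:
  J1: C=9, d=20 → on time
  J2: C=19, d=23 → on time
  J3: C=32, d=17 → TARDY
  J4: C=38, d=20 → TARDY
Tardy jobs: J3, J4
Count = 2


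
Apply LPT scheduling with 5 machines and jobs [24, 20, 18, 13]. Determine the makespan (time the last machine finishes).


Jobs (LPT sorted): [24, 20, 18, 13]
Machines: 5
  J=24 → Machine 1 (load: 0+24=24)
  J=20 → Machine 2 (load: 0+20=20)
  J=18 → Machine 3 (load: 0+18=18)
  J=13 → Machine 4 (load: 0+13=13)
Machine loads: [24, 20, 18, 13, 0]
Makespan = max = 24 time units


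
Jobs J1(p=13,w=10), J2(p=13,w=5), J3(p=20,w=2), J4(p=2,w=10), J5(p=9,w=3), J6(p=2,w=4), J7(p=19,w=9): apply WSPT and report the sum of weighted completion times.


WSPT order (by p/w): J4 → J6 → J1 → J7 → J2 → J5 → J3
  J4: C=2, w·C=10×2=20
  J6: C=4, w·C=4×4=16
  J1: C=17, w·C=10×17=170
  J7: C=36, w·C=9×36=324
  J2: C=49, w·C=5×49=245
  J5: C=58, w·C=3×58=174
  J3: C=78, w·C=2×78=156
Σ w·C = 1105
= 1105


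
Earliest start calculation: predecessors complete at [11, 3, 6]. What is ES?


ES = max of all predecessor completion times
Predecessors: [11, 3, 6]
ES = max(11, 3, 6)
= 11


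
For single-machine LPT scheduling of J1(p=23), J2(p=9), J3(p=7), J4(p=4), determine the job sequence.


LPT: sort by longest processing time first
  J1: p=23
  J2: p=9
  J3: p=7
  J4: p=4
Order: J1 → J2 → J3 → J4


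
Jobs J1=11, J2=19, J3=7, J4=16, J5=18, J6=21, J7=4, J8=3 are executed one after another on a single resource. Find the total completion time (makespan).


Sequential makespan: sum all processing times
= 11 + 19 + 7 + 16 + 18 + 21 + 4 + 3
= 99 time units


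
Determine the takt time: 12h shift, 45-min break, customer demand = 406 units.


Available = 12×60 - 45 = 675 min
Takt time = 675 / 406
= 1.66 min/unit


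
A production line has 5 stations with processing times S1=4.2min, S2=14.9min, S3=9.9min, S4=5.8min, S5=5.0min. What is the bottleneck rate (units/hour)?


Bottleneck = longest station time
Station times: [4.2, 14.9, 9.9, 5.8, 5.0]
Max = 14.9 min
Rate = 60 / 14.9
= 4.03 units/hour (bottleneck: 14.9min)


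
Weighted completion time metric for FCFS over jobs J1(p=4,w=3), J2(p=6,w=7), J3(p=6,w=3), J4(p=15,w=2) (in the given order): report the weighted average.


Completion times:
  J1: C=4, w×C=3×4=12
  J2: C=10, w×C=7×10=70
  J3: C=16, w×C=3×16=48
  J4: C=31, w×C=2×31=62
Sum w×C = 192
Sum w = 15
Weighted avg = 192/15
= 12.80


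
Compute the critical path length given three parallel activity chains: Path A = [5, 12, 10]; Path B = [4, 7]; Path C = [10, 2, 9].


Path A: 5 + 12 + 10 = 27
Path B: 4 + 7 = 11
Path C: 10 + 2 + 9 = 21
Critical path = longest = max(27, 11, 21)
= 27 (Path A)


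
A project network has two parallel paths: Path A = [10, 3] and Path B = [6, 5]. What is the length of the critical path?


Path A: 10 + 3 = 13
Path B: 6 + 5 = 11
Critical path = longest = max(13, 11)
= 13 (Path A)


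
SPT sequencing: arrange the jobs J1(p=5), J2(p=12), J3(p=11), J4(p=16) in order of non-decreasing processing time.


SPT: sort by shortest processing time
  J1: p=5
  J3: p=11
  J2: p=12
  J4: p=16
Order: J1 → J3 → J2 → J4


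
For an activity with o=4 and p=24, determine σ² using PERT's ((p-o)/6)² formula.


σ² = ((p - o) / 6)² = (p - o)² / 36
= (24 - 4)² / 36
= 20² / 36
= 400 / 36
= 11.1111


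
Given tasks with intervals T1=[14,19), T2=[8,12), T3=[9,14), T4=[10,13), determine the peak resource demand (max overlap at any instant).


Check each time point for overlaps:
  t=10: 3 tasks active (T2, T3, T4)
Max concurrent = 3


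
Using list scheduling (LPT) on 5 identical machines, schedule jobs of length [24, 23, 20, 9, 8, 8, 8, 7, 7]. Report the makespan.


Jobs (LPT sorted): [24, 23, 20, 9, 8, 8, 8, 7, 7]
Machines: 5
  J=24 → Machine 1 (load: 0+24=24)
  J=23 → Machine 2 (load: 0+23=23)
  J=20 → Machine 3 (load: 0+20=20)
  J=9 → Machine 4 (load: 0+9=9)
  J=8 → Machine 5 (load: 0+8=8)
  J=8 → Machine 5 (load: 8+8=16)
  J=8 → Machine 4 (load: 9+8=17)
  J=7 → Machine 5 (load: 16+7=23)
  J=7 → Machine 4 (load: 17+7=24)
Machine loads: [24, 23, 20, 24, 23]
Makespan = max = 24 time units


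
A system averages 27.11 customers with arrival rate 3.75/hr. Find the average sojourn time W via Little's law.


Little's law: L = λW → W = L / λ
= 27.11 / 3.75
= 7.23 hours


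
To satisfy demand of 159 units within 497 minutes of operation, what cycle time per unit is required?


Cycle time = available time / demand
= 497 / 159
= 3.13 min/unit


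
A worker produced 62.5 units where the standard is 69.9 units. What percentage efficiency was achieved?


Efficiency = (actual / standard) × 100
= (62.5 / 69.9) × 100
= 89.4%


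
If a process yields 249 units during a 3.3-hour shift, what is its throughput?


Throughput = units / time
= 249 / 3.3
= 75.5 units/hour


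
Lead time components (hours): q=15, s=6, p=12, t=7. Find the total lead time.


Lead time = queue + setup + processing + transit
= 15 + 6 + 12 + 7
= 40 hours


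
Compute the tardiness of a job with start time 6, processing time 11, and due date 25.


Completion = start + processing = 6 + 11 = 17
Tardiness = max(0, C - d) = max(0, 17 - 25)
= max(0, -8)
= 0


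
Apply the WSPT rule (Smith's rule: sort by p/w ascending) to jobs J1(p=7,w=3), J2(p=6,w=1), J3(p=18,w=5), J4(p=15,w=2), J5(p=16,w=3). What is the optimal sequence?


WSPT (Smith's rule): sort by p/w ascending
  J1: p/w = 7/3 = 2.333
  J3: p/w = 18/5 = 3.600
  J5: p/w = 16/3 = 5.333
  J2: p/w = 6/1 = 6.000
  J4: p/w = 15/2 = 7.500
Order: J1 → J3 → J5 → J2 → J4


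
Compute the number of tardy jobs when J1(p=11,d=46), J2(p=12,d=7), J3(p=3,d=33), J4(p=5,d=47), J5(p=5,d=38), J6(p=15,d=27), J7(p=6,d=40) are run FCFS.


Completion vs due date:
  J1: C=11, d=46 → on time
  J2: C=23, d=7 → TARDY
  J3: C=26, d=33 → on time
  J4: C=31, d=47 → on time
  J5: C=36, d=38 → on time
  J6: C=51, d=27 → TARDY
  J7: C=57, d=40 → TARDY
Tardy jobs: J2, J6, J7
Count = 3


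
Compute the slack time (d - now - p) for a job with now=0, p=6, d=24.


Slack = due - current_time - processing
= 24 - 0 - 6
= 18


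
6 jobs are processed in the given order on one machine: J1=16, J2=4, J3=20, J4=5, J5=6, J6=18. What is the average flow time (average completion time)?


Completion times:
  J1: completes at 16
  J2: completes at 20
  J3: completes at 40
  J4: completes at 45
  J5: completes at 51
  J6: completes at 69
Sum = 241
Average = 241/6
= 40.17


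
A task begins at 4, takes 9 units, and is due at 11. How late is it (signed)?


Completion = 4 + 9 = 13
Lateness = C - d = 13 - 11
= 2


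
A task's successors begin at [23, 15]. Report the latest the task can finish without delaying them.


LF = min of all successor start times
Successors start at: [23, 15]
LF = min(23, 15)
= 15


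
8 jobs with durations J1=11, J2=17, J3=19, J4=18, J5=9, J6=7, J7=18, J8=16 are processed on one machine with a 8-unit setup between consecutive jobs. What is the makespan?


Makespan = Σ processing + (n-1) × setup
= (11 + 17 + 19 + 18 + 9 + 7 + 18 + 16) + (8-1)×8
= 115 + 56
= 171 time units


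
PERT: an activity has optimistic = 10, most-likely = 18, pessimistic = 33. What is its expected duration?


te = (o + 4m + p) / 6
= (10 + 4×18 + 33) / 6
= (10 + 72 + 33) / 6
= 115 / 6
= 19.17


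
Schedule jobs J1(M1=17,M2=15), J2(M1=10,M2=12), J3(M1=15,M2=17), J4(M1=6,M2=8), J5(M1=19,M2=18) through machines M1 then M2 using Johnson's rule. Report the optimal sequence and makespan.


Johnson's rule:
Group 1 (M1≤M2, sort by M1): ['J4', 'J2', 'J3']
Group 2 (M1>M2, sort desc M2): ['J5', 'J1']
Sequence: J4 → J2 → J3 → J5 → J1
Makespan calculation:
  J4: M1 done=6, M2 done=14
  J2: M1 done=16, M2 done=28
  J3: M1 done=31, M2 done=48
  J5: M1 done=50, M2 done=68
  J1: M1 done=67, M2 done=83
= Sequence: J4 → J2 → J3 → J5 → J1, Makespan: 83


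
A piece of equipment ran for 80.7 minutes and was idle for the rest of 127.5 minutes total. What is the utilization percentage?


Utilization = busy / total × 100
= 80.7 / 127.5 × 100
= 63.3%


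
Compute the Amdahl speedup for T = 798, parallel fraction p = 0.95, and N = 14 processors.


Amdahl's law: T_p = T × ((1-p) + p/N)
= 798 × ((1-0.95) + 0.95/14)
= 798 × (0.05 + 0.0679)
= 798 × 0.1179
= 94.05
Speedup = 798/94.05
= 8.48×


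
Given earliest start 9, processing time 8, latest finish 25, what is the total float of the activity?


EF = ES + duration = 9 + 8 = 17
LS = LF - duration = 25 - 8 = 17
Total Float = LF - EF = 25 - 17
(or LS - ES = 17 - 9)
= 8


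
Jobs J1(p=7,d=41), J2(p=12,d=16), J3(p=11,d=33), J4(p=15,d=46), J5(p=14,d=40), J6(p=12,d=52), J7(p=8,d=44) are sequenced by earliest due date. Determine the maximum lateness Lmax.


EDD order: J2 → J3 → J5 → J1 → J7 → J4 → J6
Completion and lateness:
  J2: C=12, d=16, L=12-16=-4
  J3: C=23, d=33, L=23-33=-10
  J5: C=37, d=40, L=37-40=-3
  J1: C=44, d=41, L=44-41=3
  J7: C=52, d=44, L=52-44=8
  J4: C=67, d=46, L=67-46=21
  J6: C=79, d=52, L=79-52=27
Lmax = max(-4, -10, -3, 3, 8, 21, 27)
= 27


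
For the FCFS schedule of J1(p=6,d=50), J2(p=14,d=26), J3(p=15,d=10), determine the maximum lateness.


Lateness per job (L = C - d):
  J1: C=6, d=50, L=-44
  J2: C=20, d=26, L=-6
  J3: C=35, d=10, L=25
Lmax = max(-44, -6, 25)
= 25


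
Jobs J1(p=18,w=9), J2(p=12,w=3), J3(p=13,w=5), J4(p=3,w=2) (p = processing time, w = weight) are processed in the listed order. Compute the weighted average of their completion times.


Completion times:
  J1: C=18, w×C=9×18=162
  J2: C=30, w×C=3×30=90
  J3: C=43, w×C=5×43=215
  J4: C=46, w×C=2×46=92
Sum w×C = 559
Sum w = 19
Weighted avg = 559/19
= 29.42


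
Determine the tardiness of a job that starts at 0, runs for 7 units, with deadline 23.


Completion = start + processing = 0 + 7 = 7
Tardiness = max(0, C - d) = max(0, 7 - 23)
= max(0, -16)
= 0


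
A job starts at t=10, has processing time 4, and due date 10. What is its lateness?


Completion = 10 + 4 = 14
Lateness = C - d = 14 - 10
= 4


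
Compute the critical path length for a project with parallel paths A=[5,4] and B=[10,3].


Path A: 5 + 4 = 9
Path B: 10 + 3 = 13
Critical path = longest = max(9, 13)
= 13 (Path B)


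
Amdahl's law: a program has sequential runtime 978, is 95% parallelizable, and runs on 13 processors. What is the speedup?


Amdahl's law: T_p = T × ((1-p) + p/N)
= 978 × ((1-0.95) + 0.95/13)
= 978 × (0.05 + 0.0731)
= 978 × 0.1231
= 120.37
Speedup = 978/120.37
= 8.12×


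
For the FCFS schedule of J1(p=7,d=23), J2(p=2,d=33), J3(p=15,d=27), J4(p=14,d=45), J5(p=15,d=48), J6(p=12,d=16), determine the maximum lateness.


Lateness per job (L = C - d):
  J1: C=7, d=23, L=-16
  J2: C=9, d=33, L=-24
  J3: C=24, d=27, L=-3
  J4: C=38, d=45, L=-7
  J5: C=53, d=48, L=5
  J6: C=65, d=16, L=49
Lmax = max(-16, -24, -3, -7, 5, 49)
= 49


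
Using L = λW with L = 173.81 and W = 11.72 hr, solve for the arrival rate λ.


Little's law: L = λW → λ = L / W
= 173.81 / 11.72
= 14.83 per hour


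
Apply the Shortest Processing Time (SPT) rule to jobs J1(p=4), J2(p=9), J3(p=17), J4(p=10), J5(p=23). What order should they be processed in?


SPT: sort by shortest processing time
  J1: p=4
  J2: p=9
  J4: p=10
  J3: p=17
  J5: p=23
Order: J1 → J2 → J4 → J3 → J5


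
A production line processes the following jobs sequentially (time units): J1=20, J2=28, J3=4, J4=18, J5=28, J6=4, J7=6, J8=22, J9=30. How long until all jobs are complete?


Sequential makespan: sum all processing times
= 20 + 28 + 4 + 18 + 28 + 4 + 6 + 22 + 30
= 160 time units


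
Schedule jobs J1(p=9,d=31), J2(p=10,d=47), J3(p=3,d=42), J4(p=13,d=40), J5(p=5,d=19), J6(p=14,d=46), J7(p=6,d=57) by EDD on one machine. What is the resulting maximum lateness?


EDD order: J5 → J1 → J4 → J3 → J6 → J2 → J7
Completion and lateness:
  J5: C=5, d=19, L=5-19=-14
  J1: C=14, d=31, L=14-31=-17
  J4: C=27, d=40, L=27-40=-13
  J3: C=30, d=42, L=30-42=-12
  J6: C=44, d=46, L=44-46=-2
  J2: C=54, d=47, L=54-47=7
  J7: C=60, d=57, L=60-57=3
Lmax = max(-14, -17, -13, -12, -2, 7, 3)
= 7


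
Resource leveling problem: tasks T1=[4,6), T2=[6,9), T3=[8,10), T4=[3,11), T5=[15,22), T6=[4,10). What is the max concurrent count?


Check each time point for overlaps:
  t=8: 4 tasks active (T2, T3, T4, T6)
Max concurrent = 4


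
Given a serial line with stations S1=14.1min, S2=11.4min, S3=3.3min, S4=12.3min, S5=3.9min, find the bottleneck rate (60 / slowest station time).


Bottleneck = longest station time
Station times: [14.1, 11.4, 3.3, 12.3, 3.9]
Max = 14.1 min
Rate = 60 / 14.1
= 4.26 units/hour (bottleneck: 14.1min)


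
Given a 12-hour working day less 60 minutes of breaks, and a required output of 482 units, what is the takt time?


Available = 12×60 - 60 = 660 min
Takt time = 660 / 482
= 1.37 min/unit


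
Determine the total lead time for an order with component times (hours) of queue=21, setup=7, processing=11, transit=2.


Lead time = queue + setup + processing + transit
= 21 + 7 + 11 + 2
= 41 hours


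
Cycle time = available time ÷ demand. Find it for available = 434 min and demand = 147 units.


Cycle time = available time / demand
= 434 / 147
= 2.95 min/unit


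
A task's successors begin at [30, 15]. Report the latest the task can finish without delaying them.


LF = min of all successor start times
Successors start at: [30, 15]
LF = min(30, 15)
= 15
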